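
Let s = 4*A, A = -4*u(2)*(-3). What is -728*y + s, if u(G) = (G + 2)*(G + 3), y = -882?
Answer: 643056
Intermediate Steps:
u(G) = (2 + G)*(3 + G)
A = 240 (A = -4*(6 + 2**2 + 5*2)*(-3) = -4*(6 + 4 + 10)*(-3) = -4*20*(-3) = -80*(-3) = 240)
s = 960 (s = 4*240 = 960)
-728*y + s = -728*(-882) + 960 = 642096 + 960 = 643056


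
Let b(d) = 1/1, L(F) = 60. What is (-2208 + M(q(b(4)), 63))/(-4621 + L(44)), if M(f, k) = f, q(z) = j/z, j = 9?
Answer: 2199/4561 ≈ 0.48213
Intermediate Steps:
b(d) = 1
q(z) = 9/z
(-2208 + M(q(b(4)), 63))/(-4621 + L(44)) = (-2208 + 9/1)/(-4621 + 60) = (-2208 + 9*1)/(-4561) = (-2208 + 9)*(-1/4561) = -2199*(-1/4561) = 2199/4561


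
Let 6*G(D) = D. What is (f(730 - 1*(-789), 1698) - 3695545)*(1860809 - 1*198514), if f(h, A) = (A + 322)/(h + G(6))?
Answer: -466874366267105/76 ≈ -6.1431e+12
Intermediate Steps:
G(D) = D/6
f(h, A) = (322 + A)/(1 + h) (f(h, A) = (A + 322)/(h + (⅙)*6) = (322 + A)/(h + 1) = (322 + A)/(1 + h))
(f(730 - 1*(-789), 1698) - 3695545)*(1860809 - 1*198514) = ((322 + 1698)/(1 + (730 - 1*(-789))) - 3695545)*(1860809 - 1*198514) = (2020/(1 + (730 + 789)) - 3695545)*(1860809 - 198514) = (2020/(1 + 1519) - 3695545)*1662295 = (2020/1520 - 3695545)*1662295 = ((1/1520)*2020 - 3695545)*1662295 = (101/76 - 3695545)*1662295 = -280861319/76*1662295 = -466874366267105/76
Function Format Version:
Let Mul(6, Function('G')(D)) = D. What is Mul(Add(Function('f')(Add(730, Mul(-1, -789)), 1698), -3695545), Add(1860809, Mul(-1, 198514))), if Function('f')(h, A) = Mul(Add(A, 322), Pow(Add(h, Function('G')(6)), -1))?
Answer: Rational(-466874366267105, 76) ≈ -6.1431e+12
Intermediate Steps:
Function('G')(D) = Mul(Rational(1, 6), D)
Function('f')(h, A) = Mul(Pow(Add(1, h), -1), Add(322, A)) (Function('f')(h, A) = Mul(Add(A, 322), Pow(Add(h, Mul(Rational(1, 6), 6)), -1)) = Mul(Add(322, A), Pow(Add(h, 1), -1)) = Mul(Add(322, A), Pow(Add(1, h), -1)) = Mul(Pow(Add(1, h), -1), Add(322, A)))
Mul(Add(Function('f')(Add(730, Mul(-1, -789)), 1698), -3695545), Add(1860809, Mul(-1, 198514))) = Mul(Add(Mul(Pow(Add(1, Add(730, Mul(-1, -789))), -1), Add(322, 1698)), -3695545), Add(1860809, Mul(-1, 198514))) = Mul(Add(Mul(Pow(Add(1, Add(730, 789)), -1), 2020), -3695545), Add(1860809, -198514)) = Mul(Add(Mul(Pow(Add(1, 1519), -1), 2020), -3695545), 1662295) = Mul(Add(Mul(Pow(1520, -1), 2020), -3695545), 1662295) = Mul(Add(Mul(Rational(1, 1520), 2020), -3695545), 1662295) = Mul(Add(Rational(101, 76), -3695545), 1662295) = Mul(Rational(-280861319, 76), 1662295) = Rational(-466874366267105, 76)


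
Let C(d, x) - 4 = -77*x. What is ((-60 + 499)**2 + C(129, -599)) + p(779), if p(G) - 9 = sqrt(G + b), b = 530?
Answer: 238857 + sqrt(1309) ≈ 2.3889e+5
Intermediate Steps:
C(d, x) = 4 - 77*x
p(G) = 9 + sqrt(530 + G) (p(G) = 9 + sqrt(G + 530) = 9 + sqrt(530 + G))
((-60 + 499)**2 + C(129, -599)) + p(779) = ((-60 + 499)**2 + (4 - 77*(-599))) + (9 + sqrt(530 + 779)) = (439**2 + (4 + 46123)) + (9 + sqrt(1309)) = (192721 + 46127) + (9 + sqrt(1309)) = 238848 + (9 + sqrt(1309)) = 238857 + sqrt(1309)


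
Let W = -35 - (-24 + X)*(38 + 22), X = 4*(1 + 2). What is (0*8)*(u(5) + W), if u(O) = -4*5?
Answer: 0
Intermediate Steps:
X = 12 (X = 4*3 = 12)
u(O) = -20
W = 685 (W = -35 - (-24 + 12)*(38 + 22) = -35 - (-12)*60 = -35 - 1*(-720) = -35 + 720 = 685)
(0*8)*(u(5) + W) = (0*8)*(-20 + 685) = 0*665 = 0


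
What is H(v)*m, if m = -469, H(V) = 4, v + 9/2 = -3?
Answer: -1876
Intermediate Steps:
v = -15/2 (v = -9/2 - 3 = -15/2 ≈ -7.5000)
H(v)*m = 4*(-469) = -1876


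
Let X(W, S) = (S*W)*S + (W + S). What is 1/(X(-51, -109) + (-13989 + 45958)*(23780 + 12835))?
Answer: 1/1169938844 ≈ 8.5475e-10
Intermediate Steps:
X(W, S) = S + W + W*S² (X(W, S) = W*S² + (S + W) = S + W + W*S²)
1/(X(-51, -109) + (-13989 + 45958)*(23780 + 12835)) = 1/((-109 - 51 - 51*(-109)²) + (-13989 + 45958)*(23780 + 12835)) = 1/((-109 - 51 - 51*11881) + 31969*36615) = 1/((-109 - 51 - 605931) + 1170544935) = 1/(-606091 + 1170544935) = 1/1169938844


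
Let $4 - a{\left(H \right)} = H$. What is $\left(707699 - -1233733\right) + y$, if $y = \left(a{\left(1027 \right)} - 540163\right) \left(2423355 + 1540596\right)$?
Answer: $-2145232844454$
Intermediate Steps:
$a{\left(H \right)} = 4 - H$
$y = -2145234785886$ ($y = \left(\left(4 - 1027\right) - 540163\right) \left(2423355 + 1540596\right) = \left(\left(4 - 1027\right) - 540163\right) 3963951 = \left(-1023 - 540163\right) 3963951 = \left(-541186\right) 3963951 = -2145234785886$)
$\left(707699 - -1233733\right) + y = \left(707699 - -1233733\right) - 2145234785886 = \left(707699 + 1233733\right) - 2145234785886 = 1941432 - 2145234785886 = -2145232844454$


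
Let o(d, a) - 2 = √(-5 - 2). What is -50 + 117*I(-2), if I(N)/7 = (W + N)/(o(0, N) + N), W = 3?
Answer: -50 - 117*I*√7 ≈ -50.0 - 309.55*I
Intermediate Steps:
o(d, a) = 2 + I*√7 (o(d, a) = 2 + √(-5 - 2) = 2 + √(-7) = 2 + I*√7)
I(N) = 7*(3 + N)/(2 + N + I*√7) (I(N) = 7*((3 + N)/((2 + I*√7) + N)) = 7*((3 + N)/(2 + N + I*√7)) = 7*(3 + N)/(2 + N + I*√7))
-50 + 117*I(-2) = -50 + 117*(7*(3 - 2)/(2 - 2 + I*√7)) = -50 + 117*(7*1/(I*√7)) = -50 + 117*(7*(-I*√7/7)*1) = -50 + 117*(-I*√7) = -50 - 117*I*√7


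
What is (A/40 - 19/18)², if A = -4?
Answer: 2704/2025 ≈ 1.3353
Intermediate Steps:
(A/40 - 19/18)² = (-4/40 - 19/18)² = (-4*1/40 - 19*1/18)² = (-⅒ - 19/18)² = (-52/45)² = 2704/2025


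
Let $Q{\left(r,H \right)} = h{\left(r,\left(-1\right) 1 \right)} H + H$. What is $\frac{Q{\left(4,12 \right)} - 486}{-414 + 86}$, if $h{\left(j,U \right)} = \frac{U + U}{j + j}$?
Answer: $\frac{477}{328} \approx 1.4543$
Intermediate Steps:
$h{\left(j,U \right)} = \frac{U}{j}$ ($h{\left(j,U \right)} = \frac{2 U}{2 j} = 2 U \frac{1}{2 j} = \frac{U}{j}$)
$Q{\left(r,H \right)} = H - \frac{H}{r}$ ($Q{\left(r,H \right)} = \frac{\left(-1\right) 1}{r} H + H = - \frac{1}{r} H + H = - \frac{H}{r} + H = H - \frac{H}{r}$)
$\frac{Q{\left(4,12 \right)} - 486}{-414 + 86} = \frac{\left(12 - \frac{12}{4}\right) - 486}{-414 + 86} = \frac{\left(12 - 12 \cdot \frac{1}{4}\right) - 486}{-328} = \left(\left(12 - 3\right) - 486\right) \left(- \frac{1}{328}\right) = \left(9 - 486\right) \left(- \frac{1}{328}\right) = \left(-477\right) \left(- \frac{1}{328}\right) = \frac{477}{328}$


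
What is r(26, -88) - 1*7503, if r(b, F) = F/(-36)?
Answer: -67505/9 ≈ -7500.6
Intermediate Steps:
r(b, F) = -F/36 (r(b, F) = F*(-1/36) = -F/36)
r(26, -88) - 1*7503 = -1/36*(-88) - 1*7503 = 22/9 - 7503 = -67505/9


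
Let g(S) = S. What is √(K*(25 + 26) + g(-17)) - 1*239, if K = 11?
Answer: -239 + 4*√34 ≈ -215.68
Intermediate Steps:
√(K*(25 + 26) + g(-17)) - 1*239 = √(11*(25 + 26) - 17) - 1*239 = √(11*51 - 17) - 239 = √(561 - 17) - 239 = √544 - 239 = 4*√34 - 239 = -239 + 4*√34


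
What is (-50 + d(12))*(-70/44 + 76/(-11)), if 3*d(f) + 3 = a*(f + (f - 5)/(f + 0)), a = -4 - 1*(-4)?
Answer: 867/2 ≈ 433.50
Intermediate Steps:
a = 0 (a = -4 + 4 = 0)
d(f) = -1 (d(f) = -1 + (0*(f + (f - 5)/(f + 0)))/3 = -1 + (0*(f + (-5 + f)/f))/3 = -1 + (⅓)*0 = -1 + 0 = -1)
(-50 + d(12))*(-70/44 + 76/(-11)) = (-50 - 1)*(-70/44 + 76/(-11)) = -51*(-70*1/44 + 76*(-1/11)) = -51*(-35/22 - 76/11) = -51*(-17/2) = 867/2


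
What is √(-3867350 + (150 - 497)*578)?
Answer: 2*I*√1016979 ≈ 2016.9*I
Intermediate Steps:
√(-3867350 + (150 - 497)*578) = √(-3867350 - 347*578) = √(-3867350 - 200566) = √(-4067916) = 2*I*√1016979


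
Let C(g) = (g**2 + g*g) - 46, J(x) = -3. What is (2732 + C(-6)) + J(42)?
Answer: 2755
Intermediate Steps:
C(g) = -46 + 2*g**2 (C(g) = (g**2 + g**2) - 46 = 2*g**2 - 46 = -46 + 2*g**2)
(2732 + C(-6)) + J(42) = (2732 + (-46 + 2*(-6)**2)) - 3 = (2732 + (-46 + 2*36)) - 3 = (2732 + (-46 + 72)) - 3 = (2732 + 26) - 3 = 2758 - 3 = 2755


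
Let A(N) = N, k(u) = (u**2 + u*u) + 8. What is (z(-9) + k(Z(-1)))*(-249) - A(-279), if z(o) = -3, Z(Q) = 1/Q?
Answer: -1464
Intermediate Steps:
k(u) = 8 + 2*u**2 (k(u) = (u**2 + u**2) + 8 = 2*u**2 + 8 = 8 + 2*u**2)
(z(-9) + k(Z(-1)))*(-249) - A(-279) = (-3 + (8 + 2*(1/(-1))**2))*(-249) - 1*(-279) = (-3 + (8 + 2*(-1)**2))*(-249) + 279 = (-3 + (8 + 2*1))*(-249) + 279 = (-3 + (8 + 2))*(-249) + 279 = (-3 + 10)*(-249) + 279 = 7*(-249) + 279 = -1743 + 279 = -1464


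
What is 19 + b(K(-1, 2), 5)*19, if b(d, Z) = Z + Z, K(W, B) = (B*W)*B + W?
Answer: 209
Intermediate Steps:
K(W, B) = W + W*B² (K(W, B) = W*B² + W = W + W*B²)
b(d, Z) = 2*Z
19 + b(K(-1, 2), 5)*19 = 19 + (2*5)*19 = 19 + 10*19 = 19 + 190 = 209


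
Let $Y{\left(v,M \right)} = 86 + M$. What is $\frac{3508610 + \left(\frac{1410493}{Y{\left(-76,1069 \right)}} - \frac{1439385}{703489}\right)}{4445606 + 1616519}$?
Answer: $\frac{407405823979336}{703665311930625} \approx 0.57898$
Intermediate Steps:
$\frac{3508610 + \left(\frac{1410493}{Y{\left(-76,1069 \right)}} - \frac{1439385}{703489}\right)}{4445606 + 1616519} = \frac{3508610 + \left(\frac{1410493}{86 + 1069} - \frac{1439385}{703489}\right)}{4445606 + 1616519} = \frac{3508610 + \left(\frac{1410493}{1155} - \frac{1439385}{703489}\right)}{6062125} = \left(3508610 + \left(1410493 \cdot \frac{1}{1155} - \frac{1439385}{703489}\right)\right) \frac{1}{6062125} = \left(3508610 + \left(\frac{201499}{165} - \frac{1439385}{703489}\right)\right) \frac{1}{6062125} = \left(3508610 + \frac{141514831486}{116075685}\right) \frac{1}{6062125} = \frac{407405823979336}{116075685} \cdot \frac{1}{6062125} = \frac{407405823979336}{703665311930625}$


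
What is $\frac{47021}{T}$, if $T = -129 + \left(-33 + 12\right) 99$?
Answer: $- \frac{47021}{2208} \approx -21.296$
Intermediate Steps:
$T = -2208$ ($T = -129 - 2079 = -2208$)
$\frac{47021}{T} = \frac{47021}{-2208} = 47021 \left(- \frac{1}{2208}\right) = - \frac{47021}{2208}$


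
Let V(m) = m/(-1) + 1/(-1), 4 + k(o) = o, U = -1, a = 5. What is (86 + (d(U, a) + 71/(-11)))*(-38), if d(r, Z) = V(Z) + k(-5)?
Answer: -26980/11 ≈ -2452.7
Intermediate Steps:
k(o) = -4 + o
V(m) = -1 - m (V(m) = m*(-1) + 1*(-1) = -m - 1 = -1 - m)
d(r, Z) = -10 - Z (d(r, Z) = (-1 - Z) + (-4 - 5) = (-1 - Z) - 9 = -10 - Z)
(86 + (d(U, a) + 71/(-11)))*(-38) = (86 + ((-10 - 1*5) + 71/(-11)))*(-38) = (86 + ((-10 - 5) + 71*(-1/11)))*(-38) = (86 + (-15 - 71/11))*(-38) = (86 - 236/11)*(-38) = (710/11)*(-38) = -26980/11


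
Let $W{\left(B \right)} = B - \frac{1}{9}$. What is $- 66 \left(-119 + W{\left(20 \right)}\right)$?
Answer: $\frac{19624}{3} \approx 6541.3$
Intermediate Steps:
$W{\left(B \right)} = - \frac{1}{9} + B$ ($W{\left(B \right)} = B - \frac{1}{9} = - \frac{1}{9} + B$)
$- 66 \left(-119 + W{\left(20 \right)}\right) = - 66 \left(-119 + \left(- \frac{1}{9} + 20\right)\right) = - 66 \left(-119 + \frac{179}{9}\right) = \left(-66\right) \left(- \frac{892}{9}\right) = \frac{19624}{3}$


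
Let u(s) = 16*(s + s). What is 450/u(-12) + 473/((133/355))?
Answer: 10736585/8512 ≈ 1261.3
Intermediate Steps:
u(s) = 32*s (u(s) = 16*(2*s) = 32*s)
450/u(-12) + 473/((133/355)) = 450/((32*(-12))) + 473/((133/355)) = 450/(-384) + 473/((133*(1/355))) = 450*(-1/384) + 473/(133/355) = -75/64 + 473*(355/133) = -75/64 + 167915/133 = 10736585/8512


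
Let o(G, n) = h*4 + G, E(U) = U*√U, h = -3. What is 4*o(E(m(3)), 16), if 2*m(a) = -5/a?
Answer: -48 - 5*I*√30/9 ≈ -48.0 - 3.0429*I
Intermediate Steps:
m(a) = -5/(2*a) (m(a) = (-5/a)/2 = -5/(2*a))
E(U) = U^(3/2)
o(G, n) = -12 + G (o(G, n) = -3*4 + G = -12 + G)
4*o(E(m(3)), 16) = 4*(-12 + (-5/2/3)^(3/2)) = 4*(-12 + (-5/2*⅓)^(3/2)) = 4*(-12 + (-⅚)^(3/2)) = 4*(-12 - 5*I*√30/36) = -48 - 5*I*√30/9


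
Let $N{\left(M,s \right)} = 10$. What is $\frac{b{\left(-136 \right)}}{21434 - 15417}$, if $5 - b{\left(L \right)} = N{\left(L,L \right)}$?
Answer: $- \frac{5}{6017} \approx -0.00083098$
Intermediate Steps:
$b{\left(L \right)} = -5$ ($b{\left(L \right)} = 5 - 10 = -5$)
$\frac{b{\left(-136 \right)}}{21434 - 15417} = - \frac{5}{21434 - 15417} = - \frac{5}{6017}$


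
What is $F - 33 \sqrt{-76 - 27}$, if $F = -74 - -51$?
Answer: $-23 - 33 i \sqrt{103} \approx -23.0 - 334.91 i$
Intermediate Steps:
$F = -23$ ($F = -74 + 51 = -23$)
$F - 33 \sqrt{-76 - 27} = -23 - 33 \sqrt{-76 - 27} = -23 - 33 \sqrt{-103} = -23 - 33 i \sqrt{103}$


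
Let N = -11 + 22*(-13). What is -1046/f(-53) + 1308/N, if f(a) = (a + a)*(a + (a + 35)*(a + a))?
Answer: -42813563/9733185 ≈ -4.3987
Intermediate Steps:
N = -297 (N = -11 - 286 = -297)
f(a) = 2*a*(a + 2*a*(35 + a)) (f(a) = (2*a)*(a + (35 + a)*(2*a)) = (2*a)*(a + 2*a*(35 + a)) = 2*a*(a + 2*a*(35 + a)))
-1046/f(-53) + 1308/N = -1046*1/(2809*(142 + 4*(-53))) + 1308/(-297) = -1046*1/(2809*(142 - 212)) + 1308*(-1/297) = -1046/(2809*(-70)) - 436/99 = -1046/(-196630) - 436/99 = -1046*(-1/196630) - 436/99 = 523/98315 - 436/99 = -42813563/9733185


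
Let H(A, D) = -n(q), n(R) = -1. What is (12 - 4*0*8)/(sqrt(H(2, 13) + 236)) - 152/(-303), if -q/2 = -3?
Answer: 152/303 + 4*sqrt(237)/79 ≈ 1.2811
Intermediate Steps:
q = 6 (q = -2*(-3) = 6)
H(A, D) = 1 (H(A, D) = -1*(-1) = 1)
(12 - 4*0*8)/(sqrt(H(2, 13) + 236)) - 152/(-303) = (12 - 4*0*8)/(sqrt(1 + 236)) - 152/(-303) = (12 + 0*8)/(sqrt(237)) - 152*(-1/303) = (12 + 0)*(sqrt(237)/237) + 152/303 = 12*(sqrt(237)/237) + 152/303 = 4*sqrt(237)/79 + 152/303 = 152/303 + 4*sqrt(237)/79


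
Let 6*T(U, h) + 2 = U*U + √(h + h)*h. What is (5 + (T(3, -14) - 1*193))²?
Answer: 139017/4 + 15694*I*√7/9 ≈ 34754.0 + 4613.6*I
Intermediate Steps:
T(U, h) = -⅓ + U²/6 + √2*h^(3/2)/6 (T(U, h) = -⅓ + (U*U + √(h + h)*h)/6 = -⅓ + (U² + √(2*h)*h)/6 = -⅓ + (U² + (√2*√h)*h)/6 = -⅓ + (U² + √2*h^(3/2))/6 = -⅓ + (U²/6 + √2*h^(3/2)/6) = -⅓ + U²/6 + √2*h^(3/2)/6)
(5 + (T(3, -14) - 1*193))² = (5 + ((-⅓ + (⅙)*3² + √2*(-14)^(3/2)/6) - 1*193))² = (5 + ((-⅓ + (⅙)*9 + √2*(-14*I*√14)/6) - 193))² = (5 + ((-⅓ + 3/2 - 14*I*√7/3) - 193))² = (5 + ((7/6 - 14*I*√7/3) - 193))² = (5 + (-1151/6 - 14*I*√7/3))² = (-1121/6 - 14*I*√7/3)²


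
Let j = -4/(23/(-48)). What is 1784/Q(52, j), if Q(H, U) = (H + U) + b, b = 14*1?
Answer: 20516/855 ≈ 23.995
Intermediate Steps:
j = 192/23 (j = -4/(23*(-1/48)) = -4/(-23/48) = -4*(-48/23) = 192/23 ≈ 8.3478)
b = 14
Q(H, U) = 14 + H + U (Q(H, U) = (H + U) + 14 = 14 + H + U)
1784/Q(52, j) = 1784/(14 + 52 + 192/23) = 1784/(1710/23) = 1784*(23/1710) = 20516/855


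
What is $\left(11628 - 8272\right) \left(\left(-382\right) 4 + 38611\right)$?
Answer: $124450548$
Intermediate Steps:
$\left(11628 - 8272\right) \left(\left(-382\right) 4 + 38611\right) = 3356 \left(-1528 + 38611\right) = 3356 \cdot 37083 = 124450548$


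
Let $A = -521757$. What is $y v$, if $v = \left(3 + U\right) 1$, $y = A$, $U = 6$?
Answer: $-4695813$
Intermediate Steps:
$y = -521757$
$v = 9$ ($v = \left(3 + 6\right) 1 = 9 \cdot 1 = 9$)
$y v = \left(-521757\right) 9 = -4695813$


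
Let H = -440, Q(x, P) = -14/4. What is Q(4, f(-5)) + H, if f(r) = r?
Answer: -887/2 ≈ -443.50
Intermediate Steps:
Q(x, P) = -7/2 (Q(x, P) = -14*¼ = -7/2)
Q(4, f(-5)) + H = -7/2 - 440 = -887/2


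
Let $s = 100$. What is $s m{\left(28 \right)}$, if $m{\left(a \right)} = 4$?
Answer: $400$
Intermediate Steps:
$s m{\left(28 \right)} = 100 \cdot 4 = 400$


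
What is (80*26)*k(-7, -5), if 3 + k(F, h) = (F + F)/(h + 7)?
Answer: -20800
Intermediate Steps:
k(F, h) = -3 + 2*F/(7 + h) (k(F, h) = -3 + (F + F)/(h + 7) = -3 + (2*F)/(7 + h) = -3 + 2*F/(7 + h))
(80*26)*k(-7, -5) = (80*26)*((-21 - 3*(-5) + 2*(-7))/(7 - 5)) = 2080*((-21 + 15 - 14)/2) = 2080*((½)*(-20)) = 2080*(-10) = -20800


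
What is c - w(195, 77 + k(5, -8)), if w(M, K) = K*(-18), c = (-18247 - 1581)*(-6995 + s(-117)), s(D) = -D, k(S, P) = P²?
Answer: 136379522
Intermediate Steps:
c = 136376984 (c = (-18247 - 1581)*(-6995 - 1*(-117)) = -19828*(-6995 + 117) = -19828*(-6878) = 136376984)
w(M, K) = -18*K
c - w(195, 77 + k(5, -8)) = 136376984 - (-18)*(77 + (-8)²) = 136376984 - (-18)*(77 + 64) = 136376984 - (-18)*141 = 136376984 - 1*(-2538) = 136376984 + 2538 = 136379522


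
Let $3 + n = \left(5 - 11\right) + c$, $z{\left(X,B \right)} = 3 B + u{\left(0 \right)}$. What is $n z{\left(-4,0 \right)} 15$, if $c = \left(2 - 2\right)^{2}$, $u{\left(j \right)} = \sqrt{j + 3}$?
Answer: $- 135 \sqrt{3} \approx -233.83$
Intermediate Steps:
$u{\left(j \right)} = \sqrt{3 + j}$
$c = 0$ ($c = 0^{2} = 0$)
$z{\left(X,B \right)} = \sqrt{3} + 3 B$ ($z{\left(X,B \right)} = 3 B + \sqrt{3 + 0} = 3 B + \sqrt{3} = \sqrt{3} + 3 B$)
$n = -9$ ($n = -3 + \left(\left(5 - 11\right) + 0\right) = -3 + \left(-6 + 0\right) = -3 - 6 = -9$)
$n z{\left(-4,0 \right)} 15 = - 9 \left(\sqrt{3} + 3 \cdot 0\right) 15 = - 9 \left(\sqrt{3} + 0\right) 15 = - 9 \sqrt{3} \cdot 15 = - 135 \sqrt{3}$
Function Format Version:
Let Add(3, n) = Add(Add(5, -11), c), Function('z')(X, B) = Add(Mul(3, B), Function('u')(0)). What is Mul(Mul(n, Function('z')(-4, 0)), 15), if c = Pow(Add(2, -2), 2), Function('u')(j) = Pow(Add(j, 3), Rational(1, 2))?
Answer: Mul(-135, Pow(3, Rational(1, 2))) ≈ -233.83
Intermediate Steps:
Function('u')(j) = Pow(Add(3, j), Rational(1, 2))
c = 0 (c = Pow(0, 2) = 0)
Function('z')(X, B) = Add(Pow(3, Rational(1, 2)), Mul(3, B)) (Function('z')(X, B) = Add(Mul(3, B), Pow(Add(3, 0), Rational(1, 2))) = Add(Mul(3, B), Pow(3, Rational(1, 2))) = Add(Pow(3, Rational(1, 2)), Mul(3, B)))
n = -9 (n = Add(-3, Add(Add(5, -11), 0)) = Add(-3, Add(-6, 0)) = Add(-3, -6) = -9)
Mul(Mul(n, Function('z')(-4, 0)), 15) = Mul(Mul(-9, Add(Pow(3, Rational(1, 2)), Mul(3, 0))), 15) = Mul(Mul(-9, Add(Pow(3, Rational(1, 2)), 0)), 15) = Mul(Mul(-9, Pow(3, Rational(1, 2))), 15) = Mul(-135, Pow(3, Rational(1, 2)))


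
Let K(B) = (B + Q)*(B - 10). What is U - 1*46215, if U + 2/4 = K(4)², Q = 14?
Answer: -69103/2 ≈ -34552.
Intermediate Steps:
K(B) = (-10 + B)*(14 + B) (K(B) = (B + 14)*(B - 10) = (14 + B)*(-10 + B) = (-10 + B)*(14 + B))
U = 23327/2 (U = -½ + (-140 + 4² + 4*4)² = -½ + (-140 + 16 + 16)² = -½ + (-108)² = -½ + 11664 = 23327/2 ≈ 11664.)
U - 1*46215 = 23327/2 - 1*46215 = 23327/2 - 46215 = -69103/2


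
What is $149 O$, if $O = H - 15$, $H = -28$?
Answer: $-6407$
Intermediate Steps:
$O = -43$ ($O = -28 - 15 = -43$)
$149 O = 149 \left(-43\right) = -6407$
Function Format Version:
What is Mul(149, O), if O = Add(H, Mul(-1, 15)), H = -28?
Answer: -6407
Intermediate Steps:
O = -43 (O = Add(-28, Mul(-1, 15)) = Add(-28, -15) = -43)
Mul(149, O) = Mul(149, -43) = -6407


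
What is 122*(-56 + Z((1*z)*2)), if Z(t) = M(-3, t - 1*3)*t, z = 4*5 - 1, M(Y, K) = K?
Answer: 155428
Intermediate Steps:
z = 19 (z = 20 - 1 = 19)
Z(t) = t*(-3 + t) (Z(t) = (t - 1*3)*t = (t - 3)*t = (-3 + t)*t = t*(-3 + t))
122*(-56 + Z((1*z)*2)) = 122*(-56 + ((1*19)*2)*(-3 + (1*19)*2)) = 122*(-56 + (19*2)*(-3 + 19*2)) = 122*(-56 + 38*(-3 + 38)) = 122*(-56 + 38*35) = 122*(-56 + 1330) = 122*1274 = 155428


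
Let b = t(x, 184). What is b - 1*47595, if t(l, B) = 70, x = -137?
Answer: -47525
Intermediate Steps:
b = 70
b - 1*47595 = 70 - 1*47595 = 70 - 47595 = -47525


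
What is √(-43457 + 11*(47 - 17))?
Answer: I*√43127 ≈ 207.67*I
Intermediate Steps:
√(-43457 + 11*(47 - 17)) = √(-43457 + 11*30) = √(-43457 + 330) = √(-43127) = I*√43127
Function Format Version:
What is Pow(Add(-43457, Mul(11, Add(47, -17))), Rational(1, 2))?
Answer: Mul(I, Pow(43127, Rational(1, 2))) ≈ Mul(207.67, I)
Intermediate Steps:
Pow(Add(-43457, Mul(11, Add(47, -17))), Rational(1, 2)) = Pow(Add(-43457, Mul(11, 30)), Rational(1, 2)) = Pow(Add(-43457, 330), Rational(1, 2)) = Pow(-43127, Rational(1, 2)) = Mul(I, Pow(43127, Rational(1, 2)))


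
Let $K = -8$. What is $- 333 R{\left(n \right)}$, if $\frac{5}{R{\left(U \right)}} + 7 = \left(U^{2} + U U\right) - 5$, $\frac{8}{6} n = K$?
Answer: $- \frac{111}{4} \approx -27.75$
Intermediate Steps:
$n = -6$ ($n = \frac{3}{4} \left(-8\right) = -6$)
$R{\left(U \right)} = \frac{5}{-12 + 2 U^{2}}$ ($R{\left(U \right)} = \frac{5}{-7 - \left(5 - U^{2} - U U\right)} = \frac{5}{-7 + \left(\left(U^{2} + U^{2}\right) - 5\right)} = \frac{5}{-7 + \left(2 U^{2} - 5\right)} = \frac{5}{-7 + \left(-5 + 2 U^{2}\right)} = \frac{5}{-12 + 2 U^{2}}$)
$- 333 R{\left(n \right)} = - 333 \frac{5}{2 \left(-6 + \left(-6\right)^{2}\right)} = - 333 \frac{5}{2 \left(-6 + 36\right)} = - 333 \frac{5}{2 \cdot 30} = - 333 \cdot \frac{5}{2} \cdot \frac{1}{30} = \left(-333\right) \frac{1}{12} = - \frac{111}{4}$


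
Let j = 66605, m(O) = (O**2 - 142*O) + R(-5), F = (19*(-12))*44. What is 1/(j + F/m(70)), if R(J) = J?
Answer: 5045/336032257 ≈ 1.5013e-5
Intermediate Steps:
F = -10032 (F = -228*44 = -10032)
m(O) = -5 + O**2 - 142*O (m(O) = (O**2 - 142*O) - 5 = -5 + O**2 - 142*O)
1/(j + F/m(70)) = 1/(66605 - 10032/(-5 + 70**2 - 142*70)) = 1/(66605 - 10032/(-5 + 4900 - 9940)) = 1/(66605 - 10032/(-5045)) = 1/(66605 - 10032*(-1/5045)) = 1/(66605 + 10032/5045) = 1/(336032257/5045) = 5045/336032257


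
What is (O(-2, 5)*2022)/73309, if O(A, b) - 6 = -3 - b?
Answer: -4044/73309 ≈ -0.055164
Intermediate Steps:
O(A, b) = 3 - b (O(A, b) = 6 + (-3 - b) = 3 - b)
(O(-2, 5)*2022)/73309 = ((3 - 1*5)*2022)/73309 = ((3 - 5)*2022)*(1/73309) = -2*2022*(1/73309) = -4044*1/73309 = -4044/73309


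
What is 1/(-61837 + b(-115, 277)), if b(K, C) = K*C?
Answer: -1/93692 ≈ -1.0673e-5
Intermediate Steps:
b(K, C) = C*K
1/(-61837 + b(-115, 277)) = 1/(-61837 + 277*(-115)) = 1/(-61837 - 31855) = 1/(-93692) = -1/93692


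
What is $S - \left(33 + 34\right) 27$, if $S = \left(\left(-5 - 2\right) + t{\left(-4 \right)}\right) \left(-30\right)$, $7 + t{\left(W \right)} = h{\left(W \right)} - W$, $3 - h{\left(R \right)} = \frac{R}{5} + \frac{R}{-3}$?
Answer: $-1583$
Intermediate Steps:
$h{\left(R \right)} = 3 + \frac{2 R}{15}$ ($h{\left(R \right)} = 3 - \left(\frac{R}{5} + \frac{R}{-3}\right) = 3 - \left(R \frac{1}{5} + R \left(- \frac{1}{3}\right)\right) = 3 - \left(\frac{R}{5} - \frac{R}{3}\right) = 3 - - \frac{2 R}{15} = 3 + \frac{2 R}{15}$)
$t{\left(W \right)} = -4 - \frac{13 W}{15}$ ($t{\left(W \right)} = -7 - \left(-3 + \frac{13 W}{15}\right) = -4 - \frac{13 W}{15}$)
$S = 226$ ($S = \left(\left(-5 - 2\right) - \frac{8}{15}\right) \left(-30\right) = \left(\left(-5 - 2\right) + \left(-4 + \frac{52}{15}\right)\right) \left(-30\right) = \left(-7 - \frac{8}{15}\right) \left(-30\right) = \left(- \frac{113}{15}\right) \left(-30\right) = 226$)
$S - \left(33 + 34\right) 27 = 226 - \left(33 + 34\right) 27 = 226 - 67 \cdot 27 = 226 - 1809 = -1583$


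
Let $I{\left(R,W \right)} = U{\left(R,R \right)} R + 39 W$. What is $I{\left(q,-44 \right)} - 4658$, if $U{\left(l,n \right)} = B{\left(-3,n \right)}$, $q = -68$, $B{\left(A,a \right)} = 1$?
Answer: $-6442$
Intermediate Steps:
$U{\left(l,n \right)} = 1$
$I{\left(R,W \right)} = R + 39 W$ ($I{\left(R,W \right)} = 1 R + 39 W = R + 39 W$)
$I{\left(q,-44 \right)} - 4658 = \left(-68 + 39 \left(-44\right)\right) - 4658 = \left(-68 - 1716\right) - 4658 = -1784 - 4658 = -6442$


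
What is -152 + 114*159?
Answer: 17974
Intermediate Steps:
-152 + 114*159 = -152 + 18126 = 17974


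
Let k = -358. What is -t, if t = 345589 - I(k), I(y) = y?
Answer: -345947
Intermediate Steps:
t = 345947 (t = 345589 - 1*(-358) = 345589 + 358 = 345947)
-t = -1*345947 = -345947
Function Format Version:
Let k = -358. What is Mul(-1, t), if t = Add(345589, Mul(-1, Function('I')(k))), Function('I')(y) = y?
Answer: -345947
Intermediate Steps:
t = 345947 (t = Add(345589, Mul(-1, -358)) = Add(345589, 358) = 345947)
Mul(-1, t) = Mul(-1, 345947) = -345947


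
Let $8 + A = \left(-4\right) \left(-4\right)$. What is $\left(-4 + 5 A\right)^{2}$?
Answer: $1296$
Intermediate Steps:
$A = 8$ ($A = -8 - -16 = -8 + 16 = 8$)
$\left(-4 + 5 A\right)^{2} = \left(-4 + 5 \cdot 8\right)^{2} = \left(-4 + 40\right)^{2} = 36^{2} = 1296$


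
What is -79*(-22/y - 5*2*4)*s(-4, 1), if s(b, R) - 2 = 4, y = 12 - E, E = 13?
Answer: 8532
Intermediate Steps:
y = -1 (y = 12 - 1*13 = 12 - 13 = -1)
s(b, R) = 6 (s(b, R) = 2 + 4 = 6)
-79*(-22/y - 5*2*4)*s(-4, 1) = -79*(-22/(-1) - 5*2*4)*6 = -79*(-22*(-1) - 10*4)*6 = -79*(22 - 40)*6 = -(-1422)*6 = -79*(-108) = 8532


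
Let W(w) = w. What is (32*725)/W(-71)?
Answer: -23200/71 ≈ -326.76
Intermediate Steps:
(32*725)/W(-71) = (32*725)/(-71) = 23200*(-1/71) = -23200/71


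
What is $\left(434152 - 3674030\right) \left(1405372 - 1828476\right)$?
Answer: $1370805341312$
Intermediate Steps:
$\left(434152 - 3674030\right) \left(1405372 - 1828476\right) = \left(-3239878\right) \left(-423104\right) = 1370805341312$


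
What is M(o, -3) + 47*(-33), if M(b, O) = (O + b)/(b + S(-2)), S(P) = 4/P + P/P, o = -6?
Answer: -10848/7 ≈ -1549.7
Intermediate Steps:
S(P) = 1 + 4/P (S(P) = 4/P + 1 = 1 + 4/P)
M(b, O) = (O + b)/(-1 + b) (M(b, O) = (O + b)/(b + (4 - 2)/(-2)) = (O + b)/(b - 1/2*2) = (O + b)/(b - 1) = (O + b)/(-1 + b))
M(o, -3) + 47*(-33) = (-3 - 6)/(-1 - 6) + 47*(-33) = -9/(-7) - 1551 = -1/7*(-9) - 1551 = 9/7 - 1551 = -10848/7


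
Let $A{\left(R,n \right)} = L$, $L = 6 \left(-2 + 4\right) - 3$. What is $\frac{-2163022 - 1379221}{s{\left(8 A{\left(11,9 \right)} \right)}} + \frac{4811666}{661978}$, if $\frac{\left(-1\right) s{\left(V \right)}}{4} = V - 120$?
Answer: $- \frac{1171981548391}{63549888} \approx -18442.0$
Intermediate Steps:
$L = 9$ ($L = 6 \cdot 2 - 3 = 12 - 3 = 9$)
$A{\left(R,n \right)} = 9$
$s{\left(V \right)} = 480 - 4 V$ ($s{\left(V \right)} = - 4 \left(V - 120\right) = - 4 \left(-120 + V\right) = 480 - 4 V$)
$\frac{-2163022 - 1379221}{s{\left(8 A{\left(11,9 \right)} \right)}} + \frac{4811666}{661978} = \frac{-2163022 - 1379221}{480 - 4 \cdot 8 \cdot 9} + \frac{4811666}{661978} = \frac{-2163022 - 1379221}{480 - 288} + 4811666 \cdot \frac{1}{661978} = - \frac{3542243}{480 - 288} + \frac{2405833}{330989} = - \frac{3542243}{192} + \frac{2405833}{330989} = - \frac{1171981548391}{63549888}$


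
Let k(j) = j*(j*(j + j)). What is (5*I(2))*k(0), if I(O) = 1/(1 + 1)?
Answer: 0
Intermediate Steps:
I(O) = 1/2
k(j) = 2*j**3 (k(j) = j*(j*(2*j)) = j*(2*j**2) = 2*j**3)
(5*I(2))*k(0) = (5*(1/2))*(2*0**3) = 5*(2*0)/2 = (5/2)*0 = 0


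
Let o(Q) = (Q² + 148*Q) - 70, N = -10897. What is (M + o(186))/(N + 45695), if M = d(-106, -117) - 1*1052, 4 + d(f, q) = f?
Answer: 30446/17399 ≈ 1.7499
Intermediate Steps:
d(f, q) = -4 + f
o(Q) = -70 + Q² + 148*Q
M = -1162 (M = (-4 - 106) - 1*1052 = -110 - 1052 = -1162)
(M + o(186))/(N + 45695) = (-1162 + (-70 + 186² + 148*186))/(-10897 + 45695) = (-1162 + (-70 + 34596 + 27528))/34798 = (-1162 + 62054)*(1/34798) = 60892*(1/34798) = 30446/17399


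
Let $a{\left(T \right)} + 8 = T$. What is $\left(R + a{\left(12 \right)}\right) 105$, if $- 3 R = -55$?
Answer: $2345$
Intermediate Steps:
$R = \frac{55}{3}$ ($R = \left(- \frac{1}{3}\right) \left(-55\right) = \frac{55}{3} \approx 18.333$)
$a{\left(T \right)} = -8 + T$
$\left(R + a{\left(12 \right)}\right) 105 = \left(\frac{55}{3} + \left(-8 + 12\right)\right) 105 = \left(\frac{55}{3} + 4\right) 105 = \frac{67}{3} \cdot 105 = 2345$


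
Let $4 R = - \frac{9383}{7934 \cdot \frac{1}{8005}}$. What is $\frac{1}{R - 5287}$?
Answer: $- \frac{31736}{242899147} \approx -0.00013066$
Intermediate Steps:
$R = - \frac{75110915}{31736}$ ($R = \frac{\left(-9383\right) \frac{1}{7934 \cdot \frac{1}{8005}}}{4} = \frac{\left(-9383\right) \frac{1}{\frac{7934}{8005}}}{4} = \frac{\left(-9383\right) \frac{8005}{7934}}{4} = \frac{1}{4} \left(- \frac{75110915}{7934}\right) = - \frac{75110915}{31736} \approx -2366.7$)
$\frac{1}{R - 5287} = \frac{1}{- \frac{75110915}{31736} - 5287} = \frac{1}{- \frac{242899147}{31736}} = - \frac{31736}{242899147}$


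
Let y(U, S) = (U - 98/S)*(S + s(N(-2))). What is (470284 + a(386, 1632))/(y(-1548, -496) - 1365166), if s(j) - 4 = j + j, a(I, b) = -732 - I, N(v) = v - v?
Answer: -29088292/37426127 ≈ -0.77722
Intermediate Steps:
N(v) = 0
s(j) = 4 + 2*j (s(j) = 4 + (j + j) = 4 + 2*j)
y(U, S) = (4 + S)*(U - 98/S) (y(U, S) = (U - 98/S)*(S + (4 + 2*0)) = (U - 98/S)*(S + (4 + 0)) = (U - 98/S)*(S + 4) = (U - 98/S)*(4 + S) = (4 + S)*(U - 98/S))
(470284 + a(386, 1632))/(y(-1548, -496) - 1365166) = (470284 + (-732 - 1*386))/((-98 - 392/(-496) + 4*(-1548) - 496*(-1548)) - 1365166) = (470284 + (-732 - 386))/((-98 - 392*(-1/496) - 6192 + 767808) - 1365166) = (470284 - 1118)/((-98 + 49/62 - 6192 + 767808) - 1365166) = 469166/(47214165/62 - 1365166) = 469166/(-37426127/62) = 469166*(-62/37426127) = -29088292/37426127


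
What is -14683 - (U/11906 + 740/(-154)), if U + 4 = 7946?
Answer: -6728511380/458381 ≈ -14679.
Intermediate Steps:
U = 7942 (U = -4 + 7946 = 7942)
-14683 - (U/11906 + 740/(-154)) = -14683 - (7942/11906 + 740/(-154)) = -14683 - (7942*(1/11906) + 740*(-1/154)) = -14683 - (3971/5953 - 370/77) = -14683 - 1*(-1896843/458381) = -14683 + 1896843/458381 = -6728511380/458381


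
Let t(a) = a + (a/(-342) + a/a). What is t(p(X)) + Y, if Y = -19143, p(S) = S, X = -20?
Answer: -3276692/171 ≈ -19162.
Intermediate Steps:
t(a) = 1 + 341*a/342 (t(a) = a + (a*(-1/342) + 1) = a + (-a/342 + 1) = a + (1 - a/342) = 1 + 341*a/342)
t(p(X)) + Y = (1 + (341/342)*(-20)) - 19143 = (1 - 3410/171) - 19143 = -3239/171 - 19143 = -3276692/171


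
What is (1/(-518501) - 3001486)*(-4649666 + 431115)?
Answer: 6565219098004526337/518501 ≈ 1.2662e+13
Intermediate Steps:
(1/(-518501) - 3001486)*(-4649666 + 431115) = (-1/518501 - 3001486)*(-4218551) = -1556273492487/518501*(-4218551) = 6565219098004526337/518501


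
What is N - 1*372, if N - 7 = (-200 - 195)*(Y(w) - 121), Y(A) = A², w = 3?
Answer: 43875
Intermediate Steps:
N = 44247 (N = 7 + (-200 - 195)*(3² - 121) = 7 - 395*(9 - 121) = 7 - 395*(-112) = 7 + 44240 = 44247)
N - 1*372 = 44247 - 1*372 = 44247 - 372 = 43875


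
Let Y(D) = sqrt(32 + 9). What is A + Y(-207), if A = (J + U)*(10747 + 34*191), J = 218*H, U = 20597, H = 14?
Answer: 407732409 + sqrt(41) ≈ 4.0773e+8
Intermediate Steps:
Y(D) = sqrt(41)
J = 3052 (J = 218*14 = 3052)
A = 407732409 (A = (3052 + 20597)*(10747 + 34*191) = 23649*(10747 + 6494) = 23649*17241 = 407732409)
A + Y(-207) = 407732409 + sqrt(41)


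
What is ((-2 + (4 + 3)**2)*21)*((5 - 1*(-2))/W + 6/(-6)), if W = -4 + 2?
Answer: -8883/2 ≈ -4441.5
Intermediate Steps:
W = -2
((-2 + (4 + 3)**2)*21)*((5 - 1*(-2))/W + 6/(-6)) = ((-2 + (4 + 3)**2)*21)*((5 - 1*(-2))/(-2) + 6/(-6)) = ((-2 + 7**2)*21)*((5 + 2)*(-1/2) + 6*(-1/6)) = ((-2 + 49)*21)*(7*(-1/2) - 1) = (47*21)*(-7/2 - 1) = 987*(-9/2) = -8883/2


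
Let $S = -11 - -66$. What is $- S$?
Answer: $-55$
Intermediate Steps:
$S = 55$ ($S = -11 + 66 = 55$)
$- S = \left(-1\right) 55 = -55$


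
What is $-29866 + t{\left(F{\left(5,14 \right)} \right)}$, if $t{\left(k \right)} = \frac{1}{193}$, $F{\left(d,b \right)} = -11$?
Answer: $- \frac{5764137}{193} \approx -29866.0$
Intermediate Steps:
$t{\left(k \right)} = \frac{1}{193}$
$-29866 + t{\left(F{\left(5,14 \right)} \right)} = -29866 + \frac{1}{193} = - \frac{5764137}{193}$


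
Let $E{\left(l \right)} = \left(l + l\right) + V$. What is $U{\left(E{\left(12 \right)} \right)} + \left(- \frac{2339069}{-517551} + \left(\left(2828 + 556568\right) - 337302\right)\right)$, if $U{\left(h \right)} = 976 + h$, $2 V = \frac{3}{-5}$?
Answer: $\frac{1154647065977}{5175510} \approx 2.231 \cdot 10^{5}$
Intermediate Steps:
$V = - \frac{3}{10}$ ($V = \frac{3 \frac{1}{-5}}{2} = \frac{3 \left(- \frac{1}{5}\right)}{2} = \frac{1}{2} \left(- \frac{3}{5}\right) = - \frac{3}{10} \approx -0.3$)
$E{\left(l \right)} = - \frac{3}{10} + 2 l$ ($E{\left(l \right)} = \left(l + l\right) - \frac{3}{10} = 2 l - \frac{3}{10} = - \frac{3}{10} + 2 l$)
$U{\left(E{\left(12 \right)} \right)} + \left(- \frac{2339069}{-517551} + \left(\left(2828 + 556568\right) - 337302\right)\right) = \left(976 + \left(- \frac{3}{10} + 2 \cdot 12\right)\right) + \left(- \frac{2339069}{-517551} + \left(\left(2828 + 556568\right) - 337302\right)\right) = \left(976 + \left(- \frac{3}{10} + 24\right)\right) + \left(\left(-2339069\right) \left(- \frac{1}{517551}\right) + \left(559396 - 337302\right)\right) = \left(976 + \frac{237}{10}\right) + \left(\frac{2339069}{517551} + 222094\right) = \frac{9997}{10} + \frac{114947310863}{517551} = \frac{1154647065977}{5175510}$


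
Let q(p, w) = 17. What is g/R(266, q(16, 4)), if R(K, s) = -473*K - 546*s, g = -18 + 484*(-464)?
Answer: 112297/67550 ≈ 1.6624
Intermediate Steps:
g = -224594 (g = -18 - 224576 = -224594)
R(K, s) = -546*s - 473*K
g/R(266, q(16, 4)) = -224594/(-546*17 - 473*266) = -224594/(-9282 - 125818) = -224594/(-135100) = -224594*(-1/135100) = 112297/67550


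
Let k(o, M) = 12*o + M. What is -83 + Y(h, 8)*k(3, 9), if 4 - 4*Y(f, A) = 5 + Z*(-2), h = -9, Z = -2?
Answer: -557/4 ≈ -139.25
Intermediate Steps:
Y(f, A) = -5/4 (Y(f, A) = 1 - (5 - 2*(-2))/4 = 1 - (5 + 4)/4 = 1 - ¼*9 = 1 - 9/4 = -5/4)
k(o, M) = M + 12*o
-83 + Y(h, 8)*k(3, 9) = -83 - 5*(9 + 12*3)/4 = -83 - 5*(9 + 36)/4 = -83 - 5/4*45 = -83 - 225/4 = -557/4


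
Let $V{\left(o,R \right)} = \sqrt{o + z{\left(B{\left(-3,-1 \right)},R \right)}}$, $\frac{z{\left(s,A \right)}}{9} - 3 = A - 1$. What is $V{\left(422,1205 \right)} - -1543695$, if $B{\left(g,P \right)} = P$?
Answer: $1543695 + \sqrt{11285} \approx 1.5438 \cdot 10^{6}$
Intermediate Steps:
$z{\left(s,A \right)} = 18 + 9 A$ ($z{\left(s,A \right)} = 27 + 9 \left(A - 1\right) = 27 + 9 \left(-1 + A\right) = 27 + \left(-9 + 9 A\right) = 18 + 9 A$)
$V{\left(o,R \right)} = \sqrt{18 + o + 9 R}$ ($V{\left(o,R \right)} = \sqrt{o + \left(18 + 9 R\right)} = \sqrt{18 + o + 9 R}$)
$V{\left(422,1205 \right)} - -1543695 = \sqrt{18 + 422 + 9 \cdot 1205} - -1543695 = \sqrt{18 + 422 + 10845} + 1543695 = \sqrt{11285} + 1543695 = 1543695 + \sqrt{11285}$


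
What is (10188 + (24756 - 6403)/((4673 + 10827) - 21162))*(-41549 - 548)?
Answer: -2427569937991/5662 ≈ -4.2875e+8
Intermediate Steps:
(10188 + (24756 - 6403)/((4673 + 10827) - 21162))*(-41549 - 548) = (10188 + 18353/(15500 - 21162))*(-42097) = (10188 + 18353/(-5662))*(-42097) = (10188 + 18353*(-1/5662))*(-42097) = (10188 - 18353/5662)*(-42097) = (57666103/5662)*(-42097) = -2427569937991/5662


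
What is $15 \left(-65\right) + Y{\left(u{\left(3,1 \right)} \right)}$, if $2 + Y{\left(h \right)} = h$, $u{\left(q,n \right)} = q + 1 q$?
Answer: $-971$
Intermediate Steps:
$u{\left(q,n \right)} = 2 q$ ($u{\left(q,n \right)} = q + q = 2 q$)
$Y{\left(h \right)} = -2 + h$
$15 \left(-65\right) + Y{\left(u{\left(3,1 \right)} \right)} = 15 \left(-65\right) + \left(-2 + 2 \cdot 3\right) = -975 + \left(-2 + 6\right) = -975 + 4 = -971$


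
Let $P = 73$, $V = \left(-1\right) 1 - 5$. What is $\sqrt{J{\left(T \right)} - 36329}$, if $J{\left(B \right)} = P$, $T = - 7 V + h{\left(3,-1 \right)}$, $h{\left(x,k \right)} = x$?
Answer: $4 i \sqrt{2266} \approx 190.41 i$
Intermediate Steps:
$V = -6$ ($V = -1 - 5 = -6$)
$T = 45$ ($T = \left(-7\right) \left(-6\right) + 3 = 42 + 3 = 45$)
$J{\left(B \right)} = 73$
$\sqrt{J{\left(T \right)} - 36329} = \sqrt{73 - 36329} = \sqrt{-36256} = 4 i \sqrt{2266}$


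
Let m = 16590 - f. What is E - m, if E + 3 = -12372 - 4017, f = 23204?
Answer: -9778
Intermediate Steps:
m = -6614 (m = 16590 - 1*23204 = 16590 - 23204 = -6614)
E = -16392 (E = -3 + (-12372 - 4017) = -3 - 16389 = -16392)
E - m = -16392 - 1*(-6614) = -16392 + 6614 = -9778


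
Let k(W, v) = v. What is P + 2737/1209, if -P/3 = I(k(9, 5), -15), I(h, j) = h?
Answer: -15398/1209 ≈ -12.736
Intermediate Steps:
P = -15 (P = -3*5 = -15)
P + 2737/1209 = -15 + 2737/1209 = -15398/1209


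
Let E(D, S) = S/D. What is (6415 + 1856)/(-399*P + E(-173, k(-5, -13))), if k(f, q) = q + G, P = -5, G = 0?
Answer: 1430883/345148 ≈ 4.1457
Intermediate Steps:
k(f, q) = q (k(f, q) = q + 0 = q)
(6415 + 1856)/(-399*P + E(-173, k(-5, -13))) = (6415 + 1856)/(-399*(-5) - 13/(-173)) = 8271/(1995 - 13*(-1/173)) = 8271/(1995 + 13/173) = 8271/(345148/173) = 8271*(173/345148) = 1430883/345148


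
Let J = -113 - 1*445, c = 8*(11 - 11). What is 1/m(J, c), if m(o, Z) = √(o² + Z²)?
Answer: 1/558 ≈ 0.0017921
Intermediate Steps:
c = 0 (c = 8*0 = 0)
J = -558 (J = -113 - 445 = -558)
m(o, Z) = √(Z² + o²)
1/m(J, c) = 1/(√(0² + (-558)²)) = 1/(√(0 + 311364)) = 1/(√311364) = 1/558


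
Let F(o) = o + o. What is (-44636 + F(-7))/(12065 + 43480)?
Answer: -8930/11109 ≈ -0.80385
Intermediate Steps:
F(o) = 2*o
(-44636 + F(-7))/(12065 + 43480) = (-44636 + 2*(-7))/(12065 + 43480) = (-44636 - 14)/55545 = -44650*1/55545 = -8930/11109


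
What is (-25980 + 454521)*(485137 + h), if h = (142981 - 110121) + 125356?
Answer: 275703137973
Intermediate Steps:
h = 158216 (h = 32860 + 125356 = 158216)
(-25980 + 454521)*(485137 + h) = (-25980 + 454521)*(485137 + 158216) = 428541*643353 = 275703137973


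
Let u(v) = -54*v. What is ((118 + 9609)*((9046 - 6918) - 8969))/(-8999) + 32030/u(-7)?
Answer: 12720633908/1700811 ≈ 7479.2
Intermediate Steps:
((118 + 9609)*((9046 - 6918) - 8969))/(-8999) + 32030/u(-7) = ((118 + 9609)*((9046 - 6918) - 8969))/(-8999) + 32030/((-54*(-7))) = (9727*(2128 - 8969))*(-1/8999) + 32030/378 = (9727*(-6841))*(-1/8999) + 32030*(1/378) = -66542407*(-1/8999) + 16015/189 = 66542407/8999 + 16015/189 = 12720633908/1700811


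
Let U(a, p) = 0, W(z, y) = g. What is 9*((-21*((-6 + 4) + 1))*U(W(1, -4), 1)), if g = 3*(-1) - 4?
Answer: 0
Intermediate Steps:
g = -7 (g = -3 - 4 = -7)
W(z, y) = -7
9*((-21*((-6 + 4) + 1))*U(W(1, -4), 1)) = 9*(-21*((-6 + 4) + 1)*0) = 9*(-21*(-2 + 1)*0) = 9*(-21*(-1)*0) = 9*(21*0) = 9*0 = 0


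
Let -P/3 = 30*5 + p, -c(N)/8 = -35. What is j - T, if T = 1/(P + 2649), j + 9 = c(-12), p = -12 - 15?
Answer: 617879/2280 ≈ 271.00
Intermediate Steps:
c(N) = 280 (c(N) = -8*(-35) = 280)
p = -27
j = 271 (j = -9 + 280 = 271)
P = -369 (P = -3*(30*5 - 27) = -3*(150 - 27) = -3*123 = -369)
T = 1/2280 (T = 1/(-369 + 2649) = 1/2280 ≈ 0.00043860)
j - T = 271 - 1*1/2280 = 271 - 1/2280 = 617879/2280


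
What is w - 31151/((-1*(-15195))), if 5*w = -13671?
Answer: -8315464/3039 ≈ -2736.3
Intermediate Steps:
w = -13671/5 (w = (1/5)*(-13671) = -13671/5 ≈ -2734.2)
w - 31151/((-1*(-15195))) = -13671/5 - 31151/((-1*(-15195))) = -13671/5 - 31151/15195 = -8315464/3039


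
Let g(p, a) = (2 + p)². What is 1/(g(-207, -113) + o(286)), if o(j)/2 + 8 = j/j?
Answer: 1/42011 ≈ 2.3803e-5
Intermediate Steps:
o(j) = -14 (o(j) = -16 + 2*(j/j) = -16 + 2*1 = -16 + 2 = -14)
1/(g(-207, -113) + o(286)) = 1/((2 - 207)² - 14) = 1/((-205)² - 14) = 1/(42025 - 14) = 1/42011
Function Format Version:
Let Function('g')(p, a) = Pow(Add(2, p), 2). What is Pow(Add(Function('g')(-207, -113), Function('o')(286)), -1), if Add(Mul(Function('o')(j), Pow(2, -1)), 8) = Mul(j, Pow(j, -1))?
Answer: Rational(1, 42011) ≈ 2.3803e-5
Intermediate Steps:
Function('o')(j) = -14 (Function('o')(j) = Add(-16, Mul(2, Mul(j, Pow(j, -1)))) = Add(-16, Mul(2, 1)) = Add(-16, 2) = -14)
Pow(Add(Function('g')(-207, -113), Function('o')(286)), -1) = Pow(Add(Pow(Add(2, -207), 2), -14), -1) = Pow(Add(Pow(-205, 2), -14), -1) = Pow(Add(42025, -14), -1) = Pow(42011, -1) = Rational(1, 42011)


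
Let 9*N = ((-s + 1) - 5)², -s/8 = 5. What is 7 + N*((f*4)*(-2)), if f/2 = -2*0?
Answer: 7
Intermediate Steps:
s = -40 (s = -8*5 = -40)
f = 0 (f = 2*(-2*0) = 2*0 = 0)
N = 144 (N = ((-1*(-40) + 1) - 5)²/9 = ((40 + 1) - 5)²/9 = (41 - 5)²/9 = (⅑)*36² = (⅑)*1296 = 144)
7 + N*((f*4)*(-2)) = 7 + 144*((0*4)*(-2)) = 7 + 144*(0*(-2)) = 7 + 144*0 = 7 + 0 = 7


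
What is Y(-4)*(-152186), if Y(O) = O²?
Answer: -2434976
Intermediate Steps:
Y(-4)*(-152186) = (-4)²*(-152186) = 16*(-152186) = -2434976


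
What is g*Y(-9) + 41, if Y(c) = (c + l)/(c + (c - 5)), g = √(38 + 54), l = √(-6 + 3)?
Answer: 41 + 2*√23*(9 - I*√3)/23 ≈ 44.753 - 0.72231*I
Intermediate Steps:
l = I*√3 (l = √(-3) = I*√3 ≈ 1.732*I)
g = 2*√23 (g = √92 = 2*√23 ≈ 9.5917)
Y(c) = (c + I*√3)/(-5 + 2*c) (Y(c) = (c + I*√3)/(c + (c - 5)) = (c + I*√3)/(c + (-5 + c)) = (c + I*√3)/(-5 + 2*c))
g*Y(-9) + 41 = (2*√23)*((-9 + I*√3)/(-5 + 2*(-9))) + 41 = (2*√23)*((-9 + I*√3)/(-5 - 18)) + 41 = (2*√23)*((-9 + I*√3)/(-23)) + 41 = (2*√23)*(-(-9 + I*√3)/23) + 41 = (2*√23)*(9/23 - I*√3/23) + 41 = 2*√23*(9/23 - I*√3/23) + 41 = 41 + 2*√23*(9/23 - I*√3/23)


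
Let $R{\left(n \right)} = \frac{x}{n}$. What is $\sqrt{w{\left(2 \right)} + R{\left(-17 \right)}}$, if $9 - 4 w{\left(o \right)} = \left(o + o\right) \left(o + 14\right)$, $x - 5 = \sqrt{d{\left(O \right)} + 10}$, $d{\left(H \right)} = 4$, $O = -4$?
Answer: $\frac{\sqrt{-16235 - 68 \sqrt{14}}}{34} \approx 3.7768 i$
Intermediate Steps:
$x = 5 + \sqrt{14}$ ($x = 5 + \sqrt{4 + 10} = 5 + \sqrt{14} \approx 8.7417$)
$R{\left(n \right)} = \frac{5 + \sqrt{14}}{n}$
$w{\left(o \right)} = \frac{9}{4} - \frac{o \left(14 + o\right)}{2}$ ($w{\left(o \right)} = \frac{9}{4} - \frac{\left(o + o\right) \left(o + 14\right)}{4} = \frac{9}{4} - \frac{2 o \left(14 + o\right)}{4} = \frac{9}{4} - \frac{o \left(14 + o\right)}{2}$)
$\sqrt{w{\left(2 \right)} + R{\left(-17 \right)}} = \sqrt{\left(\frac{9}{4} - 14 - \frac{2^{2}}{2}\right) + \frac{5 + \sqrt{14}}{-17}} = \sqrt{\left(\frac{9}{4} - 14 - 2\right) - \frac{5 + \sqrt{14}}{17}} = \sqrt{\left(\frac{9}{4} - 14 - 2\right) - \left(\frac{5}{17} + \frac{\sqrt{14}}{17}\right)} = \sqrt{- \frac{55}{4} - \left(\frac{5}{17} + \frac{\sqrt{14}}{17}\right)} = \sqrt{- \frac{955}{68} - \frac{\sqrt{14}}{17}}$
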